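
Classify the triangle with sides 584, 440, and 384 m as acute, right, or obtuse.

right

Compare the square of the longest side to the sum of squares of the other two: 384² + 440² = 341056 = 584².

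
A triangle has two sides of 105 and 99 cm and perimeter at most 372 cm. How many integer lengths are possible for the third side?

162

Triangle inequality: 6 < x < 204. Perimeter ≤ 372 gives x ≤ 372 − 105 − 99 = 168.
So 6 < x ≤ 168; integers 7 through 168: 162 values.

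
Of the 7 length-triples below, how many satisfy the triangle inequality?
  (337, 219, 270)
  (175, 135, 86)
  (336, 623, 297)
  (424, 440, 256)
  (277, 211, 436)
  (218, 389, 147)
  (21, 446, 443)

(219,270,337): 219+270 > 337 → valid
(86,135,175): 86+135 > 175 → valid
(297,336,623): 297+336 > 623 → valid
(256,424,440): 256+424 > 440 → valid
(211,277,436): 211+277 > 436 → valid
(147,218,389): 147+218 ≤ 389 → not valid
(21,443,446): 21+443 > 446 → valid
6 of the 7 triples form a triangle.

6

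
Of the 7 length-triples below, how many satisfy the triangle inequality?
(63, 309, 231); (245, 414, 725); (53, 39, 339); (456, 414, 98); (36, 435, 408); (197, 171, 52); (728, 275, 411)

(63,231,309): 63+231 ≤ 309 → not valid
(245,414,725): 245+414 ≤ 725 → not valid
(39,53,339): 39+53 ≤ 339 → not valid
(98,414,456): 98+414 > 456 → valid
(36,408,435): 36+408 > 435 → valid
(52,171,197): 52+171 > 197 → valid
(275,411,728): 275+411 ≤ 728 → not valid
3 of the 7 triples form a triangle.

3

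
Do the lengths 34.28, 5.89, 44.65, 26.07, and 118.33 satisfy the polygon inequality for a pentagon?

For a pentagon, each side must be shorter than the sum of the others.
Here the longest side is 118.33, but the remaining 4 sides sum to only 110.89.

No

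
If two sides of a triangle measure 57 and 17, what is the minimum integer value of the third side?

41

The third side must be strictly greater than |57 − 17| = 40.
The smallest integer above 40 is 41.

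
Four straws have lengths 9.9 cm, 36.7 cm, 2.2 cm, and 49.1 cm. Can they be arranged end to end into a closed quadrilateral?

No

For a quadrilateral, each side must be shorter than the sum of the others.
Here the longest side is 49.1, but the remaining 3 sides sum to only 48.8.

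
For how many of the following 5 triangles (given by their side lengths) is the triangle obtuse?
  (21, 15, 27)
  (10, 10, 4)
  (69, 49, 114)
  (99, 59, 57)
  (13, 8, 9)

(21,15,27): 15²+21² = 666 < 729 = 27² → obtuse
(10,10,4): 4²+10² = 116 > 100 = 10² → acute
(69,49,114): 49²+69² = 7162 < 12996 = 114² → obtuse
(99,59,57): 57²+59² = 6730 < 9801 = 99² → obtuse
(13,8,9): 8²+9² = 145 < 169 = 13² → obtuse
4 of the 5 are obtuse.

4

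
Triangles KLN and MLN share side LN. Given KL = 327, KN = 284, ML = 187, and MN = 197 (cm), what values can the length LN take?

43 < LN < 384

From triangle KLN: |327 − 284| < LN < 327 + 284, i.e. 43 < LN < 611.
From triangle MLN: 10 < LN < 384.
Both must hold, so LN lies in the intersection.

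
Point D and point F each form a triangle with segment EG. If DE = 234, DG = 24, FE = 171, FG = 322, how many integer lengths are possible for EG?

From triangle DEG: 210 < EG < 258.
From triangle FEG: 151 < EG < 493.
Intersection: 210 < EG < 258, so integers 211 through 257: 47 values.

47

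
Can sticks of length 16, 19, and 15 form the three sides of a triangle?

The longest side is 19, and the other two sum to 31.
Since 31 > 19, the triangle inequality holds.

Yes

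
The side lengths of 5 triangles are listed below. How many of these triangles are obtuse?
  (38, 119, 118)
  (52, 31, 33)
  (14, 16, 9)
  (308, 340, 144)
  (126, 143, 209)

2

(38,119,118): 38²+118² = 15368 > 14161 = 119² → acute
(52,31,33): 31²+33² = 2050 < 2704 = 52² → obtuse
(14,16,9): 9²+14² = 277 > 256 = 16² → acute
(308,340,144): 144²+308² = 115600 = 340² → right
(126,143,209): 126²+143² = 36325 < 43681 = 209² → obtuse
2 of the 5 are obtuse.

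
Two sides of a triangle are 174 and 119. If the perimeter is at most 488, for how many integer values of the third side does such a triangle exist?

140

Triangle inequality: 55 < x < 293. Perimeter ≤ 488 gives x ≤ 488 − 174 − 119 = 195.
So 55 < x ≤ 195; integers 56 through 195: 140 values.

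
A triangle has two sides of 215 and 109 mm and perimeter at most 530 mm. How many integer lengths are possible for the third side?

Triangle inequality: 106 < x < 324. Perimeter ≤ 530 gives x ≤ 530 − 215 − 109 = 206.
So 106 < x ≤ 206; integers 107 through 206: 100 values.

100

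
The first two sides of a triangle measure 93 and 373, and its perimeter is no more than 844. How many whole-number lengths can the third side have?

Triangle inequality: 280 < x < 466. Perimeter ≤ 844 gives x ≤ 844 − 93 − 373 = 378.
So 280 < x ≤ 378; integers 281 through 378: 98 values.

98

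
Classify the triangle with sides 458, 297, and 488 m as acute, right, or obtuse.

Compare the square of the longest side to the sum of squares of the other two: 297² + 458² = 297973 > 238144 = 488².

acute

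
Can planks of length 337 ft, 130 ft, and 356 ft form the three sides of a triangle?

The longest side is 356, and the other two sum to 467.
Since 467 > 356, the triangle inequality holds.

Yes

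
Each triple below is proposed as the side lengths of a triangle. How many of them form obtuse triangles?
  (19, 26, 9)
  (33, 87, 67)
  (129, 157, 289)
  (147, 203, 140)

(19,26,9): 9²+19² = 442 < 676 = 26² → obtuse
(33,87,67): 33²+67² = 5578 < 7569 = 87² → obtuse
(129,157,289): 129+157 ≤ 289, not a triangle
(147,203,140): 140²+147² = 41209 = 203² → right
2 of the 4 are obtuse.

2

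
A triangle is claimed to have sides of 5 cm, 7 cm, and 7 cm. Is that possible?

The longest side is 7, and the other two sum to 12.
Since 12 > 7, the triangle inequality holds.

Yes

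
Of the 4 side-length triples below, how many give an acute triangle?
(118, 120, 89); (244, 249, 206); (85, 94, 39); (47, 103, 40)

2

(118,120,89): 89²+118² = 21845 > 14400 = 120² → acute
(244,249,206): 206²+244² = 101972 > 62001 = 249² → acute
(85,94,39): 39²+85² = 8746 < 8836 = 94² → obtuse
(47,103,40): 40+47 ≤ 103, not a triangle
2 of the 4 are acute.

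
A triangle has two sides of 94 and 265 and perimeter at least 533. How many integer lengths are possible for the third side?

Triangle inequality: 171 < x < 359. Perimeter ≥ 533 gives x ≥ 533 − 94 − 265 = 174.
So 174 ≤ x < 359; integers 174 through 358: 185 values.

185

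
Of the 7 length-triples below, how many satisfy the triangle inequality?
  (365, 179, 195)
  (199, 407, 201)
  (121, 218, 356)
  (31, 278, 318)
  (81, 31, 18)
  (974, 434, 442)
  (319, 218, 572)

1

(179,195,365): 179+195 > 365 → valid
(199,201,407): 199+201 ≤ 407 → not valid
(121,218,356): 121+218 ≤ 356 → not valid
(31,278,318): 31+278 ≤ 318 → not valid
(18,31,81): 18+31 ≤ 81 → not valid
(434,442,974): 434+442 ≤ 974 → not valid
(218,319,572): 218+319 ≤ 572 → not valid
1 of the 7 triples forms a triangle.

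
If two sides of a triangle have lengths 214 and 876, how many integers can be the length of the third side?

427

The third side lies in the open interval (662, 1090).
Integers from 663 to 1089 inclusive: 1089 − 663 + 1 = 427.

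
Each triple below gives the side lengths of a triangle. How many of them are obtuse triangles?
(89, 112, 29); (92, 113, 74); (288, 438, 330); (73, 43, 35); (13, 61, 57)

(89,112,29): 29²+89² = 8762 < 12544 = 112² → obtuse
(92,113,74): 74²+92² = 13940 > 12769 = 113² → acute
(288,438,330): 288²+330² = 191844 = 438² → right
(73,43,35): 35²+43² = 3074 < 5329 = 73² → obtuse
(13,61,57): 13²+57² = 3418 < 3721 = 61² → obtuse
3 of the 5 are obtuse.

3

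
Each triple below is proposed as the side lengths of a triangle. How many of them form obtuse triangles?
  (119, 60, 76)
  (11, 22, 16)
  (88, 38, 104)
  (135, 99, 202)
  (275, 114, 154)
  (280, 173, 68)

(119,60,76): 60²+76² = 9376 < 14161 = 119² → obtuse
(11,22,16): 11²+16² = 377 < 484 = 22² → obtuse
(88,38,104): 38²+88² = 9188 < 10816 = 104² → obtuse
(135,99,202): 99²+135² = 28026 < 40804 = 202² → obtuse
(275,114,154): 114+154 ≤ 275, not a triangle
(280,173,68): 68+173 ≤ 280, not a triangle
4 of the 6 are obtuse.

4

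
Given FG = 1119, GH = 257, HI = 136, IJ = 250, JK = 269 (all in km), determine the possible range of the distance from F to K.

The maximum is all hops collinear in one direction: 1119 + 257 + 136 + 250 + 269 = 2031.
The longest hop is 1119; the others sum to 912. Folding the others back against it leaves at least 1119 − 912 = 207.

207 ≤ FK ≤ 2031 km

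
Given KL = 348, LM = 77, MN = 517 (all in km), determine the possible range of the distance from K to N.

92 ≤ KN ≤ 942 km

The maximum is all hops collinear in one direction: 348 + 77 + 517 = 942.
The longest hop is 517; the others sum to 425. Folding the others back against it leaves at least 517 − 425 = 92.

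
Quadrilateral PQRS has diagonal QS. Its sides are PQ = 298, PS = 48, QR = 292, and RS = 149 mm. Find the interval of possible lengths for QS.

250 < QS < 346

From triangle PQS: |298 − 48| < QS < 298 + 48, i.e. 250 < QS < 346.
From triangle RQS: 143 < QS < 441.
Both must hold, so QS lies in the intersection.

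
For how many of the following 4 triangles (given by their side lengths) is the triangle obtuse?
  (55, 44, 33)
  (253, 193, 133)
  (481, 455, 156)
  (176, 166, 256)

(55,44,33): 33²+44² = 3025 = 55² → right
(253,193,133): 133²+193² = 54938 < 64009 = 253² → obtuse
(481,455,156): 156²+455² = 231361 = 481² → right
(176,166,256): 166²+176² = 58532 < 65536 = 256² → obtuse
2 of the 4 are obtuse.

2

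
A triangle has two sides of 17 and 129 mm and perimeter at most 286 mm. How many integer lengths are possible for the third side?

Triangle inequality: 112 < x < 146. Perimeter ≤ 286 gives x ≤ 286 − 17 − 129 = 140.
So 112 < x ≤ 140; integers 113 through 140: 28 values.

28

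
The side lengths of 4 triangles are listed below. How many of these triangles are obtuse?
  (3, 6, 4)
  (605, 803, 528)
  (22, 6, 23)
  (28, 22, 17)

(3,6,4): 3²+4² = 25 < 36 = 6² → obtuse
(605,803,528): 528²+605² = 644809 = 803² → right
(22,6,23): 6²+22² = 520 < 529 = 23² → obtuse
(28,22,17): 17²+22² = 773 < 784 = 28² → obtuse
3 of the 4 are obtuse.

3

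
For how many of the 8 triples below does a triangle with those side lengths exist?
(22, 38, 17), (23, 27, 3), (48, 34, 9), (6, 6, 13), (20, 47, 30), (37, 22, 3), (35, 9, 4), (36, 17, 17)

(17,22,38): 17+22 > 38 → valid
(3,23,27): 3+23 ≤ 27 → not valid
(9,34,48): 9+34 ≤ 48 → not valid
(6,6,13): 6+6 ≤ 13 → not valid
(20,30,47): 20+30 > 47 → valid
(3,22,37): 3+22 ≤ 37 → not valid
(4,9,35): 4+9 ≤ 35 → not valid
(17,17,36): 17+17 ≤ 36 → not valid
2 of the 8 triples form a triangle.

2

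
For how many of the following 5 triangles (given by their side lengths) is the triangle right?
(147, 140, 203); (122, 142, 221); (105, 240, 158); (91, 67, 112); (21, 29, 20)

(147,140,203): 140²+147² = 41209 = 203² → right
(122,142,221): 122²+142² = 35048 < 48841 = 221² → obtuse
(105,240,158): 105²+158² = 35989 < 57600 = 240² → obtuse
(91,67,112): 67²+91² = 12770 > 12544 = 112² → acute
(21,29,20): 20²+21² = 841 = 29² → right
2 of the 5 are right.

2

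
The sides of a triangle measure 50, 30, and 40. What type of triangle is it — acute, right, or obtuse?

right

Compare the square of the longest side to the sum of squares of the other two: 30² + 40² = 2500 = 50².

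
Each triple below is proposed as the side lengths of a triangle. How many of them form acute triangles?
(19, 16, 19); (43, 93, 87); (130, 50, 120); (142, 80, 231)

2

(19,16,19): 16²+19² = 617 > 361 = 19² → acute
(43,93,87): 43²+87² = 9418 > 8649 = 93² → acute
(130,50,120): 50²+120² = 16900 = 130² → right
(142,80,231): 80+142 ≤ 231, not a triangle
2 of the 4 are acute.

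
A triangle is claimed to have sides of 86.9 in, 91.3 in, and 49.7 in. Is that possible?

The longest side is 91.3, and the other two sum to 136.6.
Since 136.6 > 91.3, the triangle inequality holds.

Yes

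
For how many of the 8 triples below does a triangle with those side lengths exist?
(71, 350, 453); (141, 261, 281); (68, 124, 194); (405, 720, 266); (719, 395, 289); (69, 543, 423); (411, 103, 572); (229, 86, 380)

(71,350,453): 71+350 ≤ 453 → not valid
(141,261,281): 141+261 > 281 → valid
(68,124,194): 68+124 ≤ 194 → not valid
(266,405,720): 266+405 ≤ 720 → not valid
(289,395,719): 289+395 ≤ 719 → not valid
(69,423,543): 69+423 ≤ 543 → not valid
(103,411,572): 103+411 ≤ 572 → not valid
(86,229,380): 86+229 ≤ 380 → not valid
1 of the 8 triples forms a triangle.

1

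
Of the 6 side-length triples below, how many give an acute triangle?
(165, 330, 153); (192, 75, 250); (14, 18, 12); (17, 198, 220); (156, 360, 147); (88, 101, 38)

1

(165,330,153): 153+165 ≤ 330, not a triangle
(192,75,250): 75²+192² = 42489 < 62500 = 250² → obtuse
(14,18,12): 12²+14² = 340 > 324 = 18² → acute
(17,198,220): 17+198 ≤ 220, not a triangle
(156,360,147): 147+156 ≤ 360, not a triangle
(88,101,38): 38²+88² = 9188 < 10201 = 101² → obtuse
1 of the 6 is acute.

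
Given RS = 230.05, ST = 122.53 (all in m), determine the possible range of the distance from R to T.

By the triangle inequality, |230.05 − 122.53| ≤ RT ≤ 230.05 + 122.53.

107.52 ≤ RT ≤ 352.58 m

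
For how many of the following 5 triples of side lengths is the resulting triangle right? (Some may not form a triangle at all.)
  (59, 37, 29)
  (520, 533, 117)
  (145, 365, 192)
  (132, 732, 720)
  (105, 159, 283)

2

(59,37,29): 29²+37² = 2210 < 3481 = 59² → obtuse
(520,533,117): 117²+520² = 284089 = 533² → right
(145,365,192): 145+192 ≤ 365, not a triangle
(132,732,720): 132²+720² = 535824 = 732² → right
(105,159,283): 105+159 ≤ 283, not a triangle
2 of the 5 are right.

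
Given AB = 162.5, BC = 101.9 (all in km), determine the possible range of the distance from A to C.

By the triangle inequality, |162.5 − 101.9| ≤ AC ≤ 162.5 + 101.9.

60.6 ≤ AC ≤ 264.4 km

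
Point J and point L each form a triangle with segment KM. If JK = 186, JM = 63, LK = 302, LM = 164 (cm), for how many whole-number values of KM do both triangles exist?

From triangle JKM: 123 < KM < 249.
From triangle LKM: 138 < KM < 466.
Intersection: 138 < KM < 249, so integers 139 through 248: 110 values.

110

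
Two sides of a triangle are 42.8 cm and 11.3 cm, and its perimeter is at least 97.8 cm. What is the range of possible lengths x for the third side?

Triangle inequality alone gives 31.5 < x < 54.1.
The perimeter condition gives x ≥ 97.8 − 42.8 − 11.3 = 43.7.
Intersecting the two: 43.7 ≤ x < 54.1.

43.7 ≤ x < 54.1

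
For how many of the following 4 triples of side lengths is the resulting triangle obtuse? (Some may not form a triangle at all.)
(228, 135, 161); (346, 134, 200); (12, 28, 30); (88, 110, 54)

2

(228,135,161): 135²+161² = 44146 < 51984 = 228² → obtuse
(346,134,200): 134+200 ≤ 346, not a triangle
(12,28,30): 12²+28² = 928 > 900 = 30² → acute
(88,110,54): 54²+88² = 10660 < 12100 = 110² → obtuse
2 of the 4 are obtuse.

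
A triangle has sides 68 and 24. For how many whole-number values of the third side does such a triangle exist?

47

The third side lies in the open interval (44, 92).
Integers from 45 to 91 inclusive: 91 − 45 + 1 = 47.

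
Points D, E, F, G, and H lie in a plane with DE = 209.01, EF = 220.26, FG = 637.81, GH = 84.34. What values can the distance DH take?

The maximum is all hops collinear in one direction: 209.01 + 220.26 + 637.81 + 84.34 = 1151.42.
The longest hop is 637.81; the others sum to 513.61. Folding the others back against it leaves at least 637.81 − 513.61 = 124.20.

124.20 ≤ DH ≤ 1151.42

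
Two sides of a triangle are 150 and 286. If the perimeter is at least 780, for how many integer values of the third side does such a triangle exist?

Triangle inequality: 136 < x < 436. Perimeter ≥ 780 gives x ≥ 780 − 150 − 286 = 344.
So 344 ≤ x < 436; integers 344 through 435: 92 values.

92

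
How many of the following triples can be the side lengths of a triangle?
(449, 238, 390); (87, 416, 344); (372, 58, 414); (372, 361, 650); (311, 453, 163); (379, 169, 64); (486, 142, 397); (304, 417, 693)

7

(238,390,449): 238+390 > 449 → valid
(87,344,416): 87+344 > 416 → valid
(58,372,414): 58+372 > 414 → valid
(361,372,650): 361+372 > 650 → valid
(163,311,453): 163+311 > 453 → valid
(64,169,379): 64+169 ≤ 379 → not valid
(142,397,486): 142+397 > 486 → valid
(304,417,693): 304+417 > 693 → valid
7 of the 8 triples form a triangle.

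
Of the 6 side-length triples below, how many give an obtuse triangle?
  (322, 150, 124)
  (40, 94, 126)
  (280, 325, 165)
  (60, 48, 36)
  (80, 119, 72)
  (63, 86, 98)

(322,150,124): 124+150 ≤ 322, not a triangle
(40,94,126): 40²+94² = 10436 < 15876 = 126² → obtuse
(280,325,165): 165²+280² = 105625 = 325² → right
(60,48,36): 36²+48² = 3600 = 60² → right
(80,119,72): 72²+80² = 11584 < 14161 = 119² → obtuse
(63,86,98): 63²+86² = 11365 > 9604 = 98² → acute
2 of the 6 are obtuse.

2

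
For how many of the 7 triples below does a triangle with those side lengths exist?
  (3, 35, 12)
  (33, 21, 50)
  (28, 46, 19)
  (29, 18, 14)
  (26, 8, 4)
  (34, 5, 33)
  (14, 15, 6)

(3,12,35): 3+12 ≤ 35 → not valid
(21,33,50): 21+33 > 50 → valid
(19,28,46): 19+28 > 46 → valid
(14,18,29): 14+18 > 29 → valid
(4,8,26): 4+8 ≤ 26 → not valid
(5,33,34): 5+33 > 34 → valid
(6,14,15): 6+14 > 15 → valid
5 of the 7 triples form a triangle.

5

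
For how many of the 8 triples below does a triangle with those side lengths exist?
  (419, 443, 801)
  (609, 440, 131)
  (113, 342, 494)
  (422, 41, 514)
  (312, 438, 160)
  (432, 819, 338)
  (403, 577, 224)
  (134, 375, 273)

(419,443,801): 419+443 > 801 → valid
(131,440,609): 131+440 ≤ 609 → not valid
(113,342,494): 113+342 ≤ 494 → not valid
(41,422,514): 41+422 ≤ 514 → not valid
(160,312,438): 160+312 > 438 → valid
(338,432,819): 338+432 ≤ 819 → not valid
(224,403,577): 224+403 > 577 → valid
(134,273,375): 134+273 > 375 → valid
4 of the 8 triples form a triangle.

4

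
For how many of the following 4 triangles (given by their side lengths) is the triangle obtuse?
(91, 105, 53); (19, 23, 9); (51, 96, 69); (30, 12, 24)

3

(91,105,53): 53²+91² = 11090 > 11025 = 105² → acute
(19,23,9): 9²+19² = 442 < 529 = 23² → obtuse
(51,96,69): 51²+69² = 7362 < 9216 = 96² → obtuse
(30,12,24): 12²+24² = 720 < 900 = 30² → obtuse
3 of the 4 are obtuse.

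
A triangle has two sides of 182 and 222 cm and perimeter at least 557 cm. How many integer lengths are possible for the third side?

251

Triangle inequality: 40 < x < 404. Perimeter ≥ 557 gives x ≥ 557 − 182 − 222 = 153.
So 153 ≤ x < 404; integers 153 through 403: 251 values.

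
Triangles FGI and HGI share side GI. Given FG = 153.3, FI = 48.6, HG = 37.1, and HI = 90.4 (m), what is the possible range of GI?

From triangle FGI: |153.3 − 48.6| < GI < 153.3 + 48.6, i.e. 104.7 < GI < 201.9.
From triangle HGI: 53.3 < GI < 127.5.
Both must hold, so GI lies in the intersection.

104.7 < GI < 127.5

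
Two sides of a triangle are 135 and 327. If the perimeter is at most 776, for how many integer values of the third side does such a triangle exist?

122

Triangle inequality: 192 < x < 462. Perimeter ≤ 776 gives x ≤ 776 − 135 − 327 = 314.
So 192 < x ≤ 314; integers 193 through 314: 122 values.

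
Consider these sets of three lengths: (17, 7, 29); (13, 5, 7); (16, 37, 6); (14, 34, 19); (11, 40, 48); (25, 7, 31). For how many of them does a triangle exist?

2

(7,17,29): 7+17 ≤ 29 → not valid
(5,7,13): 5+7 ≤ 13 → not valid
(6,16,37): 6+16 ≤ 37 → not valid
(14,19,34): 14+19 ≤ 34 → not valid
(11,40,48): 11+40 > 48 → valid
(7,25,31): 7+25 > 31 → valid
2 of the 6 triples form a triangle.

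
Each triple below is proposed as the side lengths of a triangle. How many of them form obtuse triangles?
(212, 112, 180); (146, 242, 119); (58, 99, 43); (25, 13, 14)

(212,112,180): 112²+180² = 44944 = 212² → right
(146,242,119): 119²+146² = 35477 < 58564 = 242² → obtuse
(58,99,43): 43²+58² = 5213 < 9801 = 99² → obtuse
(25,13,14): 13²+14² = 365 < 625 = 25² → obtuse
3 of the 4 are obtuse.

3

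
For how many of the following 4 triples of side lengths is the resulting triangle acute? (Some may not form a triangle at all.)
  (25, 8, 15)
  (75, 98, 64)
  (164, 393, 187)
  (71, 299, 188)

(25,8,15): 8+15 ≤ 25, not a triangle
(75,98,64): 64²+75² = 9721 > 9604 = 98² → acute
(164,393,187): 164+187 ≤ 393, not a triangle
(71,299,188): 71+188 ≤ 299, not a triangle
1 of the 4 is acute.

1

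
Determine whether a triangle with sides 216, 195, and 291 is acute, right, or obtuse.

right

Compare the square of the longest side to the sum of squares of the other two: 195² + 216² = 84681 = 291².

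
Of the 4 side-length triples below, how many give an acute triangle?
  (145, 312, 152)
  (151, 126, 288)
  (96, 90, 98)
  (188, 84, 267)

1

(145,312,152): 145+152 ≤ 312, not a triangle
(151,126,288): 126+151 ≤ 288, not a triangle
(96,90,98): 90²+96² = 17316 > 9604 = 98² → acute
(188,84,267): 84²+188² = 42400 < 71289 = 267² → obtuse
1 of the 4 is acute.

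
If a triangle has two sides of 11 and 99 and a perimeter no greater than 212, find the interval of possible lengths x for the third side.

88 < x ≤ 102

Triangle inequality alone gives 88 < x < 110.
The perimeter condition gives x ≤ 212 − 11 − 99 = 102.
Intersecting the two: 88 < x ≤ 102.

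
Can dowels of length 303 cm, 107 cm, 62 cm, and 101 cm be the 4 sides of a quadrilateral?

No

For a quadrilateral, each side must be shorter than the sum of the others.
Here the longest side is 303, but the remaining 3 sides sum to only 270.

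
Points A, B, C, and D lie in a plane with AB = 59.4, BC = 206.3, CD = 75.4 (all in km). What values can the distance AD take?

The maximum is all hops collinear in one direction: 59.4 + 206.3 + 75.4 = 341.1.
The longest hop is 206.3; the others sum to 134.8. Folding the others back against it leaves at least 206.3 − 134.8 = 71.5.

71.5 ≤ AD ≤ 341.1 km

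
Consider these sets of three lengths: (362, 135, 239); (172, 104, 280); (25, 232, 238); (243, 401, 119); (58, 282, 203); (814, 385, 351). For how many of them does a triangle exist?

2

(135,239,362): 135+239 > 362 → valid
(104,172,280): 104+172 ≤ 280 → not valid
(25,232,238): 25+232 > 238 → valid
(119,243,401): 119+243 ≤ 401 → not valid
(58,203,282): 58+203 ≤ 282 → not valid
(351,385,814): 351+385 ≤ 814 → not valid
2 of the 6 triples form a triangle.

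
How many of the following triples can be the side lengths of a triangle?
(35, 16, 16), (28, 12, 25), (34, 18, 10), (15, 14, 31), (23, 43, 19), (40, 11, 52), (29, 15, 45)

1

(16,16,35): 16+16 ≤ 35 → not valid
(12,25,28): 12+25 > 28 → valid
(10,18,34): 10+18 ≤ 34 → not valid
(14,15,31): 14+15 ≤ 31 → not valid
(19,23,43): 19+23 ≤ 43 → not valid
(11,40,52): 11+40 ≤ 52 → not valid
(15,29,45): 15+29 ≤ 45 → not valid
1 of the 7 triples forms a triangle.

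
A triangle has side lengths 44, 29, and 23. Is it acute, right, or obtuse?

Compare the square of the longest side to the sum of squares of the other two: 23² + 29² = 1370 < 1936 = 44².

obtuse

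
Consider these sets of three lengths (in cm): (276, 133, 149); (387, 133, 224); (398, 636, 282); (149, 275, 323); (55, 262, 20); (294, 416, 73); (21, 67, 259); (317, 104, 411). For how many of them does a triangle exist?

4

(133,149,276): 133+149 > 276 → valid
(133,224,387): 133+224 ≤ 387 → not valid
(282,398,636): 282+398 > 636 → valid
(149,275,323): 149+275 > 323 → valid
(20,55,262): 20+55 ≤ 262 → not valid
(73,294,416): 73+294 ≤ 416 → not valid
(21,67,259): 21+67 ≤ 259 → not valid
(104,317,411): 104+317 > 411 → valid
4 of the 8 triples form a triangle.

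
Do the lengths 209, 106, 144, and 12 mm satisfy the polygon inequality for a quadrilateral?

Yes

A quadrilateral exists iff every side is shorter than the sum of the others — equivalently, the longest side is less than the sum of the rest.
Longest side 209 < 262 (sum of the remaining 3), so yes.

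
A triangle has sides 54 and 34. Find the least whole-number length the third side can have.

21

The third side must be strictly greater than |54 − 34| = 20.
The smallest integer above 20 is 21.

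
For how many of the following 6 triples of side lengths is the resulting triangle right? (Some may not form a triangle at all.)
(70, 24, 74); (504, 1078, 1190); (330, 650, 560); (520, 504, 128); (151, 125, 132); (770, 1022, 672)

(70,24,74): 24²+70² = 5476 = 74² → right
(504,1078,1190): 504²+1078² = 1416100 = 1190² → right
(330,650,560): 330²+560² = 422500 = 650² → right
(520,504,128): 128²+504² = 270400 = 520² → right
(151,125,132): 125²+132² = 33049 > 22801 = 151² → acute
(770,1022,672): 672²+770² = 1044484 = 1022² → right
5 of the 6 are right.

5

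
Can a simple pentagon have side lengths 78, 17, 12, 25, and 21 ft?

No

For a pentagon, each side must be shorter than the sum of the others.
Here the longest side is 78, but the remaining 4 sides sum to only 75.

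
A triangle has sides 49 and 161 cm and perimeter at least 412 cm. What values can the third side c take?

202 ≤ c < 210

Triangle inequality alone gives 112 < c < 210.
The perimeter condition gives c ≥ 412 − 49 − 161 = 202.
Intersecting the two: 202 ≤ c < 210.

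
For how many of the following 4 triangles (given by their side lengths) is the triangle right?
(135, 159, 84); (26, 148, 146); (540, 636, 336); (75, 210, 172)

2

(135,159,84): 84²+135² = 25281 = 159² → right
(26,148,146): 26²+146² = 21992 > 21904 = 148² → acute
(540,636,336): 336²+540² = 404496 = 636² → right
(75,210,172): 75²+172² = 35209 < 44100 = 210² → obtuse
2 of the 4 are right.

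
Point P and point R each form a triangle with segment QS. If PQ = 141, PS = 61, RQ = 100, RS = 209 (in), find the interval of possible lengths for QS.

From triangle PQS: |141 − 61| < QS < 141 + 61, i.e. 80 < QS < 202.
From triangle RQS: 109 < QS < 309.
Both must hold, so QS lies in the intersection.

109 < QS < 202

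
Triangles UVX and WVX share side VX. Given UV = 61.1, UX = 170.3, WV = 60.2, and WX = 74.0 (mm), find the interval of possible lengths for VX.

From triangle UVX: |61.1 − 170.3| < VX < 61.1 + 170.3, i.e. 109.2 < VX < 231.4.
From triangle WVX: 13.8 < VX < 134.2.
Both must hold, so VX lies in the intersection.

109.2 < VX < 134.2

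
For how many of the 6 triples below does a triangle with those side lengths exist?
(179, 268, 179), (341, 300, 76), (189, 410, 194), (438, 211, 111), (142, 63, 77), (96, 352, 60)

2

(179,179,268): 179+179 > 268 → valid
(76,300,341): 76+300 > 341 → valid
(189,194,410): 189+194 ≤ 410 → not valid
(111,211,438): 111+211 ≤ 438 → not valid
(63,77,142): 63+77 ≤ 142 → not valid
(60,96,352): 60+96 ≤ 352 → not valid
2 of the 6 triples form a triangle.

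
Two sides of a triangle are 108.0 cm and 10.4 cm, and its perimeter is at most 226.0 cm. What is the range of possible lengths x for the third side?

Triangle inequality alone gives 97.6 < x < 118.4.
The perimeter condition gives x ≤ 226.0 − 108.0 − 10.4 = 107.6.
Intersecting the two: 97.6 < x ≤ 107.6.

97.6 < x ≤ 107.6 cm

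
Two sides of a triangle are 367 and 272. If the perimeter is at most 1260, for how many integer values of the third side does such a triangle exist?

526

Triangle inequality: 95 < x < 639. Perimeter ≤ 1260 gives x ≤ 1260 − 367 − 272 = 621.
So 95 < x ≤ 621; integers 96 through 621: 526 values.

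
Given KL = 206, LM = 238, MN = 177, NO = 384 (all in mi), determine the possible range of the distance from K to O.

0 ≤ KO ≤ 1005 mi

The maximum is all hops collinear in one direction: 206 + 238 + 177 + 384 = 1005.
The longest hop is 384; the others sum to 621. Since 384 ≤ 621, the path can fold back on itself completely, so the minimum distance is 0.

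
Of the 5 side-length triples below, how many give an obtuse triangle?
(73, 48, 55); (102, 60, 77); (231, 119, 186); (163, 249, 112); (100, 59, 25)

3

(73,48,55): 48²+55² = 5329 = 73² → right
(102,60,77): 60²+77² = 9529 < 10404 = 102² → obtuse
(231,119,186): 119²+186² = 48757 < 53361 = 231² → obtuse
(163,249,112): 112²+163² = 39113 < 62001 = 249² → obtuse
(100,59,25): 25+59 ≤ 100, not a triangle
3 of the 5 are obtuse.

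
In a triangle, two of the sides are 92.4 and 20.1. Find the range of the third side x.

72.3 < x < 112.5

By the triangle inequality, x must be less than 92.4 + 20.1 = 112.5 and greater than |92.4 − 20.1| = 72.3.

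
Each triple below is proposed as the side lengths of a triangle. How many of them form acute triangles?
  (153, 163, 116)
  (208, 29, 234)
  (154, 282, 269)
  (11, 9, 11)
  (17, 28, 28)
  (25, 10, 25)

5

(153,163,116): 116²+153² = 36865 > 26569 = 163² → acute
(208,29,234): 29²+208² = 44105 < 54756 = 234² → obtuse
(154,282,269): 154²+269² = 96077 > 79524 = 282² → acute
(11,9,11): 9²+11² = 202 > 121 = 11² → acute
(17,28,28): 17²+28² = 1073 > 784 = 28² → acute
(25,10,25): 10²+25² = 725 > 625 = 25² → acute
5 of the 6 are acute.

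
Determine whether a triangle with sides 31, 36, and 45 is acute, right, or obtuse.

acute

Compare the square of the longest side to the sum of squares of the other two: 31² + 36² = 2257 > 2025 = 45².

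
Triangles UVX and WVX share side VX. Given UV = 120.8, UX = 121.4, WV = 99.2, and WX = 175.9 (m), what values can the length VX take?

76.7 < VX < 242.2

From triangle UVX: |120.8 − 121.4| < VX < 120.8 + 121.4, i.e. 0.6 < VX < 242.2.
From triangle WVX: 76.7 < VX < 275.1.
Both must hold, so VX lies in the intersection.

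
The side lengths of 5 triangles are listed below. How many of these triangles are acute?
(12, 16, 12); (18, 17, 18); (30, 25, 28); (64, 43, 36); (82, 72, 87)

(12,16,12): 12²+12² = 288 > 256 = 16² → acute
(18,17,18): 17²+18² = 613 > 324 = 18² → acute
(30,25,28): 25²+28² = 1409 > 900 = 30² → acute
(64,43,36): 36²+43² = 3145 < 4096 = 64² → obtuse
(82,72,87): 72²+82² = 11908 > 7569 = 87² → acute
4 of the 5 are acute.

4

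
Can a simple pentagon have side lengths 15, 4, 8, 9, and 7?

A pentagon exists iff every side is shorter than the sum of the others — equivalently, the longest side is less than the sum of the rest.
Longest side 15 < 28 (sum of the remaining 4), so yes.

Yes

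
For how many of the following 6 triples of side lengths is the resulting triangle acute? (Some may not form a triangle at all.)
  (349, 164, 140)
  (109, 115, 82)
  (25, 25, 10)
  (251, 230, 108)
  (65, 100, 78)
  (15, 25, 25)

(349,164,140): 140+164 ≤ 349, not a triangle
(109,115,82): 82²+109² = 18605 > 13225 = 115² → acute
(25,25,10): 10²+25² = 725 > 625 = 25² → acute
(251,230,108): 108²+230² = 64564 > 63001 = 251² → acute
(65,100,78): 65²+78² = 10309 > 10000 = 100² → acute
(15,25,25): 15²+25² = 850 > 625 = 25² → acute
5 of the 6 are acute.

5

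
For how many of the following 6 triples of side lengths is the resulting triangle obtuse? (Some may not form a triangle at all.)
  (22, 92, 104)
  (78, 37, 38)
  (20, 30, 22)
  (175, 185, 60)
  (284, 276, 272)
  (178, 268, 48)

2

(22,92,104): 22²+92² = 8948 < 10816 = 104² → obtuse
(78,37,38): 37+38 ≤ 78, not a triangle
(20,30,22): 20²+22² = 884 < 900 = 30² → obtuse
(175,185,60): 60²+175² = 34225 = 185² → right
(284,276,272): 272²+276² = 150160 > 80656 = 284² → acute
(178,268,48): 48+178 ≤ 268, not a triangle
2 of the 6 are obtuse.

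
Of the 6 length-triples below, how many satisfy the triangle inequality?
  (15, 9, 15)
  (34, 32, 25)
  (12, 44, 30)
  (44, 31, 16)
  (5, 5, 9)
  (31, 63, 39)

5

(9,15,15): 9+15 > 15 → valid
(25,32,34): 25+32 > 34 → valid
(12,30,44): 12+30 ≤ 44 → not valid
(16,31,44): 16+31 > 44 → valid
(5,5,9): 5+5 > 9 → valid
(31,39,63): 31+39 > 63 → valid
5 of the 6 triples form a triangle.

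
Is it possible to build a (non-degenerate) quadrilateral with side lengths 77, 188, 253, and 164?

Yes

A quadrilateral exists iff every side is shorter than the sum of the others — equivalently, the longest side is less than the sum of the rest.
Longest side 253 < 429 (sum of the remaining 3), so yes.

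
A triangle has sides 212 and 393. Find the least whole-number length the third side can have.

182

The third side must be strictly greater than |212 − 393| = 181.
The smallest integer above 181 is 182.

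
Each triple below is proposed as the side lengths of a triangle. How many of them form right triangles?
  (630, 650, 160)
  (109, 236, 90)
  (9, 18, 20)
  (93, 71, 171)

1

(630,650,160): 160²+630² = 422500 = 650² → right
(109,236,90): 90+109 ≤ 236, not a triangle
(9,18,20): 9²+18² = 405 > 400 = 20² → acute
(93,71,171): 71+93 ≤ 171, not a triangle
1 of the 4 is right.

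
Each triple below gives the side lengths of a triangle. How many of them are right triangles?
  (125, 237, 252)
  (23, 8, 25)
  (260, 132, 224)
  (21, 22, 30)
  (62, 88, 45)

(125,237,252): 125²+237² = 71794 > 63504 = 252² → acute
(23,8,25): 8²+23² = 593 < 625 = 25² → obtuse
(260,132,224): 132²+224² = 67600 = 260² → right
(21,22,30): 21²+22² = 925 > 900 = 30² → acute
(62,88,45): 45²+62² = 5869 < 7744 = 88² → obtuse
1 of the 5 is right.

1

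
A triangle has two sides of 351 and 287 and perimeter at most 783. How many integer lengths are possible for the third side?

Triangle inequality: 64 < x < 638. Perimeter ≤ 783 gives x ≤ 783 − 351 − 287 = 145.
So 64 < x ≤ 145; integers 65 through 145: 81 values.

81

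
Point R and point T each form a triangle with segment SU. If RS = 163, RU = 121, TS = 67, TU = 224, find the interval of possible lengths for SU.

157 < SU < 284

From triangle RSU: |163 − 121| < SU < 163 + 121, i.e. 42 < SU < 284.
From triangle TSU: 157 < SU < 291.
Both must hold, so SU lies in the intersection.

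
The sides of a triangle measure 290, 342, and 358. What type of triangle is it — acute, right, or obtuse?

Compare the square of the longest side to the sum of squares of the other two: 290² + 342² = 201064 > 128164 = 358².

acute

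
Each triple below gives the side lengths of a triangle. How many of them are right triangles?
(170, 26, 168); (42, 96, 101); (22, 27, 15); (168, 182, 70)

2

(170,26,168): 26²+168² = 28900 = 170² → right
(42,96,101): 42²+96² = 10980 > 10201 = 101² → acute
(22,27,15): 15²+22² = 709 < 729 = 27² → obtuse
(168,182,70): 70²+168² = 33124 = 182² → right
2 of the 4 are right.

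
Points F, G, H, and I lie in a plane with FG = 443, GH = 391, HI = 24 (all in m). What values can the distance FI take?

The maximum is all hops collinear in one direction: 443 + 391 + 24 = 858.
The longest hop is 443; the others sum to 415. Folding the others back against it leaves at least 443 − 415 = 28.

28 ≤ FI ≤ 858 m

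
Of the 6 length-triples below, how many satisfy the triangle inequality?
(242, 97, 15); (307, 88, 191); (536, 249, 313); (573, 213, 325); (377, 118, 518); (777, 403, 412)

2

(15,97,242): 15+97 ≤ 242 → not valid
(88,191,307): 88+191 ≤ 307 → not valid
(249,313,536): 249+313 > 536 → valid
(213,325,573): 213+325 ≤ 573 → not valid
(118,377,518): 118+377 ≤ 518 → not valid
(403,412,777): 403+412 > 777 → valid
2 of the 6 triples form a triangle.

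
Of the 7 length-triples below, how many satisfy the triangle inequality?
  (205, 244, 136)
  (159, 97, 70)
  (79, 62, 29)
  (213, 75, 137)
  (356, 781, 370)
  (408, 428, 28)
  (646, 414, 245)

(136,205,244): 136+205 > 244 → valid
(70,97,159): 70+97 > 159 → valid
(29,62,79): 29+62 > 79 → valid
(75,137,213): 75+137 ≤ 213 → not valid
(356,370,781): 356+370 ≤ 781 → not valid
(28,408,428): 28+408 > 428 → valid
(245,414,646): 245+414 > 646 → valid
5 of the 7 triples form a triangle.

5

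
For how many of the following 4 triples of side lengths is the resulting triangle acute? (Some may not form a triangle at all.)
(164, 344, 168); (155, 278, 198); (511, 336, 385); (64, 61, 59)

(164,344,168): 164+168 ≤ 344, not a triangle
(155,278,198): 155²+198² = 63229 < 77284 = 278² → obtuse
(511,336,385): 336²+385² = 261121 = 511² → right
(64,61,59): 59²+61² = 7202 > 4096 = 64² → acute
1 of the 4 is acute.

1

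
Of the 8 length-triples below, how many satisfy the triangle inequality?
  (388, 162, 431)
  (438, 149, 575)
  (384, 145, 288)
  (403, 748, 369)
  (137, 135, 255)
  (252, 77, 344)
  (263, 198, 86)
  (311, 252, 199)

(162,388,431): 162+388 > 431 → valid
(149,438,575): 149+438 > 575 → valid
(145,288,384): 145+288 > 384 → valid
(369,403,748): 369+403 > 748 → valid
(135,137,255): 135+137 > 255 → valid
(77,252,344): 77+252 ≤ 344 → not valid
(86,198,263): 86+198 > 263 → valid
(199,252,311): 199+252 > 311 → valid
7 of the 8 triples form a triangle.

7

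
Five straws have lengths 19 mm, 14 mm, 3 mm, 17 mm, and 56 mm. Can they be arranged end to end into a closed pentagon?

For a pentagon, each side must be shorter than the sum of the others.
Here the longest side is 56, but the remaining 4 sides sum to only 53.

No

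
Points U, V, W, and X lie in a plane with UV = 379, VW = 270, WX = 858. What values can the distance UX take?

209 ≤ UX ≤ 1507

The maximum is all hops collinear in one direction: 379 + 270 + 858 = 1507.
The longest hop is 858; the others sum to 649. Folding the others back against it leaves at least 858 − 649 = 209.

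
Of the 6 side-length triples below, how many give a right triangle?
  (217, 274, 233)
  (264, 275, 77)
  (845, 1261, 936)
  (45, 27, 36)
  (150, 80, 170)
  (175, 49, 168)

5

(217,274,233): 217²+233² = 101378 > 75076 = 274² → acute
(264,275,77): 77²+264² = 75625 = 275² → right
(845,1261,936): 845²+936² = 1590121 = 1261² → right
(45,27,36): 27²+36² = 2025 = 45² → right
(150,80,170): 80²+150² = 28900 = 170² → right
(175,49,168): 49²+168² = 30625 = 175² → right
5 of the 6 are right.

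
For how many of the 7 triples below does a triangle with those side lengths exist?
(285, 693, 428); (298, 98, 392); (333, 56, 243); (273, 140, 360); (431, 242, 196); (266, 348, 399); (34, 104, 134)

(285,428,693): 285+428 > 693 → valid
(98,298,392): 98+298 > 392 → valid
(56,243,333): 56+243 ≤ 333 → not valid
(140,273,360): 140+273 > 360 → valid
(196,242,431): 196+242 > 431 → valid
(266,348,399): 266+348 > 399 → valid
(34,104,134): 34+104 > 134 → valid
6 of the 7 triples form a triangle.

6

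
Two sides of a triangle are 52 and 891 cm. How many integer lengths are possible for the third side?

The third side lies in the open interval (839, 943).
Integers from 840 to 942 inclusive: 942 − 840 + 1 = 103.

103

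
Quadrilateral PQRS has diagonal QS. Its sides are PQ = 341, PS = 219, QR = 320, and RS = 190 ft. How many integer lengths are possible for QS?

379

From triangle PQS: 122 < QS < 560.
From triangle RQS: 130 < QS < 510.
Intersection: 130 < QS < 510, so integers 131 through 509: 379 values.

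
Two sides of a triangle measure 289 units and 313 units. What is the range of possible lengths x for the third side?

24 < x < 602

By the triangle inequality, x must be less than 289 + 313 = 602 and greater than |289 − 313| = 24.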